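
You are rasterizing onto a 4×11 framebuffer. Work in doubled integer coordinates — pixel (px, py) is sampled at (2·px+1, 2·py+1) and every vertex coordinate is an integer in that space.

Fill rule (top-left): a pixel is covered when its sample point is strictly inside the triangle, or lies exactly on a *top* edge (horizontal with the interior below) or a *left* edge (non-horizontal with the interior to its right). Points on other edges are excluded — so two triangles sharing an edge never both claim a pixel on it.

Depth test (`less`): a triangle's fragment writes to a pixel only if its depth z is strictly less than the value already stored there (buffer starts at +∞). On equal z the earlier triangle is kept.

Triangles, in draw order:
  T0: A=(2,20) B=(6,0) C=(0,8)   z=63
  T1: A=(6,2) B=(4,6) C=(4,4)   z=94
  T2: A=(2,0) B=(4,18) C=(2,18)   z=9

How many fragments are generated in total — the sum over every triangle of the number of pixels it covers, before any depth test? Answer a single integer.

T0:
  2·area = 88  (B↔C swapped to make it positive)
  edge (2, 20)→(0, 8): d=(-2,-12) top-left  bias=+0
  edge (0, 8)→(6, 0): d=(6,-8) top-left  bias=+0
  edge (6, 0)→(2, 20): d=(-4,20) right/bottom  bias=-1
    (2,1)@(5, 3): e=[70,10,8] → #
    (3,1)@(7, 3): e=[94,26,-32] → ·
    (1,2)@(3, 5): e=[42,6,40] → #
    (2,2)@(5, 5): e=[66,22,0] → ·  [on edge]
    (0,3)@(1, 7): e=[14,2,72] → #
    (2,3)@(5, 7): e=[62,34,-8] → ·
    (0,4)@(1, 9): e=[10,14,64] → #
    (2,4)@(5, 9): e=[58,46,-16] → ·
    (0,5)@(1, 11): e=[6,26,56] → #
    (2,5)@(5, 11): e=[54,58,-24] → ·
    (0,6)@(1, 13): e=[2,38,48] → #
    (2,6)@(5, 13): e=[50,70,-32] → ·
    (1,7)@(3, 15): e=[22,66,0] → ·  [on edge]
  covered (10 px):
    · · · ·
    · · # ·
    · # · ·
    # # · ·
    # # · ·
    # # · ·
    # # · ·
    · · · ·
    · · · ·
    · · · ·
    · · · ·
T1:
  2·area = 4
  edge (6, 2)→(4, 6): d=(-2,4) right/bottom  bias=-1
  edge (4, 6)→(4, 4): d=(0,-2) top-left  bias=+0
  edge (4, 4)→(6, 2): d=(2,-2) top-left  bias=+0
    (3,0)@(7, 1): e=[-2,6,0] → ·  [on edge]
    (2,1)@(5, 3): e=[2,2,0] → #  [on edge]
    (3,1)@(7, 3): e=[-6,6,4] → ·
    (1,2)@(3, 5): e=[6,-2,0] → ·  [on edge]
    (2,2)@(5, 5): e=[-2,2,4] → ·
    (0,3)@(1, 7): e=[10,-6,0] → ·  [on edge]
  covered (1 px):
    · · · ·
    · · # ·
    · · · ·
    · · · ·
    · · · ·
    · · · ·
    · · · ·
    · · · ·
    · · · ·
    · · · ·
    · · · ·
T2:
  2·area = 36
  edge (2, 0)→(4, 18): d=(2,18) right/bottom  bias=-1
  edge (4, 18)→(2, 18): d=(-2,0) right/bottom  bias=-1
  edge (2, 18)→(2, 0): d=(0,-18) top-left  bias=+0
    (1,4)@(3, 9): e=[0,18,18] → ·  [on edge]
    (1,5)@(3, 11): e=[4,14,18] → #
    (2,5)@(5, 11): e=[-32,14,54] → ·
    (1,6)@(3, 13): e=[8,10,18] → #
    (2,6)@(5, 13): e=[-28,10,54] → ·
    (1,7)@(3, 15): e=[12,6,18] → #
    (2,7)@(5, 15): e=[-24,6,54] → ·
    (1,8)@(3, 17): e=[16,2,18] → #
    (2,8)@(5, 17): e=[-20,2,54] → ·
    (1,9)@(3, 19): e=[20,-2,18] → ·
  covered (4 px):
    · · · ·
    · · · ·
    · · · ·
    · · · ·
    · · · ·
    · # · ·
    · # · ·
    · # · ·
    · # · ·
    · · · ·
    · · · ·

Final: 15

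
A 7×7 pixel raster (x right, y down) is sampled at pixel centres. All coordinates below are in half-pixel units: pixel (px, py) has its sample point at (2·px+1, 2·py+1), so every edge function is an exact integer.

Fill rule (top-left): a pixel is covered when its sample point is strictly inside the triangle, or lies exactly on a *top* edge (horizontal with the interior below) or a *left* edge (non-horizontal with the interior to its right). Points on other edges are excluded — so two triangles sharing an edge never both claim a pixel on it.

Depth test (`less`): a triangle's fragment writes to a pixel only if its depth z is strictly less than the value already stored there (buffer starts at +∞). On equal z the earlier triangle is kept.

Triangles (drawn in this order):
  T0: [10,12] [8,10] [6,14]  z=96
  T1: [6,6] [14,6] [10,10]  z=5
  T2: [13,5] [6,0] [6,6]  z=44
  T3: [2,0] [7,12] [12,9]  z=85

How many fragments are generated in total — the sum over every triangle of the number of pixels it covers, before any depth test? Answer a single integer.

T0:
  2·area = 12  (B↔C swapped to make it positive)
  edge (10, 12)→(6, 14): d=(-4,2) right/bottom  bias=-1
  edge (6, 14)→(8, 10): d=(2,-4) top-left  bias=+0
  edge (8, 10)→(10, 12): d=(2,2) right/bottom  bias=-1
    (0,1)@(1, 3): e=[54,-42,0] → ·  [on edge]
    (1,2)@(3, 5): e=[42,-30,0] → ·  [on edge]
    (2,3)@(5, 7): e=[30,-18,0] → ·  [on edge]
    (3,4)@(7, 9): e=[18,-6,0] → ·  [on edge]
    (4,5)@(9, 11): e=[6,6,0] → ·  [on edge]
    (3,6)@(7, 13): e=[2,2,8] → █
    (4,6)@(9, 13): e=[-2,10,4] → ·
    (5,6)@(11, 13): e=[-6,18,0] → ·  [on edge]
  covered (1 px):
    · · · · · · ·
    · · · · · · ·
    · · · · · · ·
    · · · · · · ·
    · · · · · · ·
    · · · · · · ·
    · · · █ · · ·
T1:
  2·area = 32
  edge (6, 6)→(14, 6): d=(8,0) top-left  bias=+0
  edge (14, 6)→(10, 10): d=(-4,4) right/bottom  bias=-1
  edge (10, 10)→(6, 6): d=(-4,-4) top-left  bias=+0
    (0,0)@(1, 1): e=[-40,72,0] → ·  [on edge]
    (1,1)@(3, 3): e=[-24,56,0] → ·  [on edge]
    (2,2)@(5, 5): e=[-8,40,0] → ·  [on edge]
    (3,3)@(7, 7): e=[8,24,0] → █  [on edge]
    (4,3)@(9, 7): e=[8,16,8] → █
    (5,3)@(11, 7): e=[8,8,16] → █
    (6,3)@(13, 7): e=[8,0,24] → ·  [on edge]
    (3,4)@(7, 9): e=[24,16,-8] → ·
    (4,4)@(9, 9): e=[24,8,0] → █  [on edge]
    (5,4)@(11, 9): e=[24,0,8] → ·  [on edge]
    (4,5)@(9, 11): e=[40,0,-8] → ·  [on edge]
    (5,5)@(11, 11): e=[40,-8,0] → ·  [on edge]
    (3,6)@(7, 13): e=[56,0,-24] → ·  [on edge]
    (6,6)@(13, 13): e=[56,-24,0] → ·  [on edge]
  covered (4 px):
    · · · · · · ·
    · · · · · · ·
    · · · · · · ·
    · · · █ █ █ ·
    · · · · █ · ·
    · · · · · · ·
    · · · · · · ·
T2:
  2·area = 42  (B↔C swapped to make it positive)
  edge (13, 5)→(6, 6): d=(-7,1) right/bottom  bias=-1
  edge (6, 6)→(6, 0): d=(0,-6) top-left  bias=+0
  edge (6, 0)→(13, 5): d=(7,5) right/bottom  bias=-1
    (3,0)@(7, 1): e=[34,6,2] → █
    (4,0)@(9, 1): e=[32,18,-8] → ·
    (3,1)@(7, 3): e=[20,6,16] → █
    (4,1)@(9, 3): e=[18,18,6] → █
    (5,1)@(11, 3): e=[16,30,-4] → ·
    (3,2)@(7, 5): e=[6,6,30] → █
    (5,2)@(11, 5): e=[2,30,10] → █
    (6,2)@(13, 5): e=[0,42,0] → ·  [on edge]
    (3,3)@(7, 7): e=[-8,6,44] → ·
    (4,3)@(9, 7): e=[-10,18,34] → ·
    (5,3)@(11, 7): e=[-12,30,24] → ·
  covered (6 px):
    · · · █ · · ·
    · · · █ █ · ·
    · · · █ █ █ ·
    · · · · · · ·
    · · · · · · ·
    · · · · · · ·
    · · · · · · ·
T3:
  2·area = 75  (B↔C swapped to make it positive)
  edge (2, 0)→(12, 9): d=(10,9) right/bottom  bias=-1
  edge (12, 9)→(7, 12): d=(-5,3) right/bottom  bias=-1
  edge (7, 12)→(2, 0): d=(-5,-12) top-left  bias=+0
    (1,0)@(3, 1): e=[1,67,7] → █
    (2,0)@(5, 1): e=[-17,61,31] → ·
    (1,1)@(3, 3): e=[21,57,-3] → ·
    (2,1)@(5, 3): e=[3,51,21] → █
    (3,1)@(7, 3): e=[-15,45,45] → ·
    (2,2)@(5, 5): e=[23,41,11] → █
    (3,2)@(7, 5): e=[5,35,35] → █
    (4,2)@(9, 5): e=[-13,29,59] → ·
    (2,3)@(5, 7): e=[43,31,1] → █
    (4,3)@(9, 7): e=[7,19,49] → █
    (5,3)@(11, 7): e=[-11,13,73] → ·
    (2,4)@(5, 9): e=[63,21,-9] → ·
  covered (11 px):
    · █ · · · · ·
    · · █ · · · ·
    · · █ █ · · ·
    · · █ █ █ · ·
    · · · █ █ █ ·
    · · · █ · · ·
    · · · · · · ·

Final: 22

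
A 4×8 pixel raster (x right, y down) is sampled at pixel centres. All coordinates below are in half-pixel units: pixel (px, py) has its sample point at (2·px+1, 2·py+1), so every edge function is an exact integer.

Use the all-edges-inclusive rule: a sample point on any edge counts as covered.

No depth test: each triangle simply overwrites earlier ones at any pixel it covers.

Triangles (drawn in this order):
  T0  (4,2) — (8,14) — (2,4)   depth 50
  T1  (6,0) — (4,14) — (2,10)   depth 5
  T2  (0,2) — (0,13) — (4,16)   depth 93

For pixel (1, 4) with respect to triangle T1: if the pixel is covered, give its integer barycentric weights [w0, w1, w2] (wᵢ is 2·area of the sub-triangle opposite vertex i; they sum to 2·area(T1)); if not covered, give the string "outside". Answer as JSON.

T0:
  2·area = 32
  edge (4, 2)→(8, 14): d=(4,12) inclusive
  edge (8, 14)→(2, 4): d=(-6,-10) inclusive
  edge (2, 4)→(4, 2): d=(2,-2) inclusive
    (2,0)@(5, 1): e=[-16,48,0] → .  [on edge]
    (1,1)@(3, 3): e=[16,16,0] → X  [on edge]
    (2,1)@(5, 3): e=[-8,36,4] → .
    (0,2)@(1, 5): e=[48,-16,0] → .  [on edge]
    (1,2)@(3, 5): e=[24,4,4] → X
    (2,2)@(5, 5): e=[0,24,8] → X  [on edge]
    (3,2)@(7, 5): e=[-24,44,12] → .
    (1,3)@(3, 7): e=[32,-8,8] → .
    (2,3)@(5, 7): e=[8,12,12] → X
    (3,3)@(7, 7): e=[-16,32,16] → .
    (2,4)@(5, 9): e=[16,0,16] → X  [on edge]
    (3,4)@(7, 9): e=[-8,20,20] → .
    (3,5)@(7, 11): e=[0,8,24] → X  [on edge]
  covered (6 px):
    . . . .
    . X . .
    . X X .
    . . X .
    . . X .
    . . . X
    . . . .
    . . . .
T1:
  2·area = 36
  edge (6, 0)→(4, 14): d=(-2,14) inclusive
  edge (4, 14)→(2, 10): d=(-2,-4) inclusive
  edge (2, 10)→(6, 0): d=(4,-10) inclusive
    (2,1)@(5, 3): e=[8,26,2] → X
    (3,1)@(7, 3): e=[-20,34,22] → .
    (2,2)@(5, 5): e=[4,22,10] → X
    (3,2)@(7, 5): e=[-24,30,30] → .
    (2,3)@(5, 7): e=[0,18,18] → X  [on edge]
    (3,3)@(7, 7): e=[-28,26,38] → .
    (1,4)@(3, 9): e=[24,6,6] → X
    (2,4)@(5, 9): e=[-4,14,26] → .
    (1,5)@(3, 11): e=[20,2,14] → X
    (2,5)@(5, 11): e=[-8,10,34] → .
    (1,6)@(3, 13): e=[16,-2,22] → .
  covered (5 px):
    . . . .
    . . X .
    . . X .
    . . X .
    . X . .
    . X . .
    . . . .
    . . . .
T2:
  2·area = 44  (B↔C swapped to make it positive)
  edge (0, 2)→(4, 16): d=(4,14) inclusive
  edge (4, 16)→(0, 13): d=(-4,-3) inclusive
  edge (0, 13)→(0, 2): d=(0,-11) inclusive
    (0,3)@(1, 7): e=[6,27,11] → X
    (1,3)@(3, 7): e=[-22,33,33] → .
    (0,4)@(1, 9): e=[14,19,11] → X
    (1,4)@(3, 9): e=[-14,25,33] → .
    (0,5)@(1, 11): e=[22,11,11] → X
    (1,5)@(3, 11): e=[-6,17,33] → .
    (0,6)@(1, 13): e=[30,3,11] → X
    (1,6)@(3, 13): e=[2,9,33] → X
    (2,6)@(5, 13): e=[-26,15,55] → .
    (0,7)@(1, 15): e=[38,-5,11] → .
    (1,7)@(3, 15): e=[10,1,33] → X
    (2,7)@(5, 15): e=[-18,7,55] → .
  covered (6 px):
    . . . .
    . . . .
    . . . .
    X . . .
    X . . .
    X . . .
    X X . .
    . X . .

Result: [6,6,24]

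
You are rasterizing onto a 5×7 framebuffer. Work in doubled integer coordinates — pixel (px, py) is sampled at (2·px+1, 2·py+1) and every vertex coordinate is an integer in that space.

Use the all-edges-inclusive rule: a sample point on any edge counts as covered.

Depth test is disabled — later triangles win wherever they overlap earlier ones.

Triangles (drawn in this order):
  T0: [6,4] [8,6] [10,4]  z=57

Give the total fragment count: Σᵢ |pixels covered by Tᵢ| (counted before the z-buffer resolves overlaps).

T0:
  2·area = 8  (B↔C swapped to make it positive)
  edge (6, 4)→(10, 4): d=(4,0) inclusive
  edge (10, 4)→(8, 6): d=(-2,2) inclusive
  edge (8, 6)→(6, 4): d=(-2,-2) inclusive
    (1,0)@(3, 1): e=[-12,20,0] → .  [on edge]
    (2,1)@(5, 3): e=[-4,12,0] → .  [on edge]
    (3,2)@(7, 5): e=[4,4,0] → X  [on edge]
    (4,2)@(9, 5): e=[4,0,4] → X  [on edge]
    (3,3)@(7, 7): e=[12,0,-4] → .  [on edge]
    (4,3)@(9, 7): e=[12,-4,0] → .  [on edge]
    (2,4)@(5, 9): e=[20,0,-12] → .  [on edge]
    (1,5)@(3, 11): e=[28,0,-20] → .  [on edge]
    (0,6)@(1, 13): e=[36,0,-28] → .  [on edge]
  covered (2 px):
    . . . . .
    . . . . .
    . . . X X
    . . . . .
    . . . . .
    . . . . .
    . . . . .

Result: 2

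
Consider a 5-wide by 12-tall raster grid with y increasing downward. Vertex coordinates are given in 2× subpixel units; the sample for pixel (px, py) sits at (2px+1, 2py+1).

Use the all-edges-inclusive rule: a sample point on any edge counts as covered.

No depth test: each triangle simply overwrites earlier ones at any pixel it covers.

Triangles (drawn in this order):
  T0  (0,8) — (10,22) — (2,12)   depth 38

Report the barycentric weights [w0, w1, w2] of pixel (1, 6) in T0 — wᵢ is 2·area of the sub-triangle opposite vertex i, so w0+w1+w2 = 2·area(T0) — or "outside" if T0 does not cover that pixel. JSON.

T0:
  2·area = 12
  edge (0, 8)→(10, 22): d=(10,14) inclusive
  edge (10, 22)→(2, 12): d=(-8,-10) inclusive
  edge (2, 12)→(0, 8): d=(-2,-4) inclusive
    (1,6)@(3, 13): e=[8,2,2] → X
    (2,6)@(5, 13): e=[-20,22,10] → .
    (1,7)@(3, 15): e=[28,-14,-2] → .
    (2,7)@(5, 15): e=[0,6,6] → X  [on edge]
    (3,7)@(7, 15): e=[-28,26,14] → .
    (2,8)@(5, 17): e=[20,-10,2] → .
  covered (2 px):
    . . . . .
    . . . . .
    . . . . .
    . . . . .
    . . . . .
    . . . . .
    . X . . .
    . . X . .
    . . . . .
    . . . . .
    . . . . .
    . . . . .

Final: [2,2,8]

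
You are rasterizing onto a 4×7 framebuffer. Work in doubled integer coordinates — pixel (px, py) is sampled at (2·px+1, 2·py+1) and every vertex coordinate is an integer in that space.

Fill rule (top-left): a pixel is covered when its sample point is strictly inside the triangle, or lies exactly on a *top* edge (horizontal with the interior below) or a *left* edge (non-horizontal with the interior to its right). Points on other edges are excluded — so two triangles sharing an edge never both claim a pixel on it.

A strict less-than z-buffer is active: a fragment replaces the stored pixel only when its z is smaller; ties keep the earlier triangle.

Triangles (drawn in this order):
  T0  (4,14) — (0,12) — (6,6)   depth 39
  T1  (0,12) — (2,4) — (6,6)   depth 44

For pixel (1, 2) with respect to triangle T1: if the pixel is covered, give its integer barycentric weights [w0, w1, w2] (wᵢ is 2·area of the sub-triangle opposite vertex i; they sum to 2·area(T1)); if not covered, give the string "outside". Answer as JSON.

T0:
  2·area = 36
  edge (4, 14)→(0, 12): d=(-4,-2) top-left  bias=+0
  edge (0, 12)→(6, 6): d=(6,-6) top-left  bias=+0
  edge (6, 6)→(4, 14): d=(-2,8) right/bottom  bias=-1
    (3,2)@(7, 5): e=[42,0,-6] → ·  [on edge]
    (2,3)@(5, 7): e=[30,0,6] → █  [on edge]
    (3,3)@(7, 7): e=[34,12,-10] → ·
    (1,4)@(3, 9): e=[18,0,18] → █  [on edge]
    (3,4)@(7, 9): e=[26,24,-14] → ·
    (0,5)@(1, 11): e=[6,0,30] → █  [on edge]
    (2,5)@(5, 11): e=[14,24,-2] → ·
    (0,6)@(1, 13): e=[-2,12,26] → ·
    (1,6)@(3, 13): e=[2,24,10] → █
    (2,6)@(5, 13): e=[6,36,-6] → ·
  covered (6 px):
    · · · ·
    · · · ·
    · · · ·
    · · █ ·
    · █ █ ·
    █ █ · ·
    · █ · ·
T1:
  2·area = 36
  edge (0, 12)→(2, 4): d=(2,-8) top-left  bias=+0
  edge (2, 4)→(6, 6): d=(4,2) right/bottom  bias=-1
  edge (6, 6)→(0, 12): d=(-6,6) right/bottom  bias=-1
    (1,2)@(3, 5): e=[10,2,24] → █
    (2,2)@(5, 5): e=[26,-2,12] → ·
    (3,2)@(7, 5): e=[42,-6,0] → ·  [on edge]
    (1,3)@(3, 7): e=[14,10,12] → █
    (2,3)@(5, 7): e=[30,6,0] → ·  [on edge]
    (0,4)@(1, 9): e=[2,22,12] → █
    (1,4)@(3, 9): e=[18,18,0] → ·  [on edge]
    (0,5)@(1, 11): e=[6,30,0] → ·  [on edge]
  covered (3 px):
    · · · ·
    · · · ·
    · █ · ·
    · █ · ·
    █ · · ·
    · · · ·
    · · · ·

Final: [2,24,10]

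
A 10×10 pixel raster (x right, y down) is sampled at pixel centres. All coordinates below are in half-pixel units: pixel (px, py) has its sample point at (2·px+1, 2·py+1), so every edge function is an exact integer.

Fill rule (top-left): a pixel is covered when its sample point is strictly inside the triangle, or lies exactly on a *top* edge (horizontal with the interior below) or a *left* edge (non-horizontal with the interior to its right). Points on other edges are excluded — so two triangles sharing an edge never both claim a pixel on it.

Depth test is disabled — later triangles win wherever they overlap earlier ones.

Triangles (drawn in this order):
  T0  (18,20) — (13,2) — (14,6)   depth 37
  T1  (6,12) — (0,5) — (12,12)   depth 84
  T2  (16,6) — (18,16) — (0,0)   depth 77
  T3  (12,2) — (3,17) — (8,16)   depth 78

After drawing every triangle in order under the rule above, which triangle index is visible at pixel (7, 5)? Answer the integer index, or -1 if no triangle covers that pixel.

T0:
  2·area = 2  (B↔C swapped to make it positive)
  edge (18, 20)→(14, 6): d=(-4,-14) top-left  bias=+0
  edge (14, 6)→(13, 2): d=(-1,-4) top-left  bias=+0
  edge (13, 2)→(18, 20): d=(5,18) right/bottom  bias=-1
  covered (0 px):
    · · · · · · · · · ·
    · · · · · · · · · ·
    · · · · · · · · · ·
    · · · · · · · · · ·
    · · · · · · · · · ·
    · · · · · · · · · ·
    · · · · · · · · · ·
    · · · · · · · · · ·
    · · · · · · · · · ·
    · · · · · · · · · ·
T1:
  2·area = 42
  edge (6, 12)→(0, 5): d=(-6,-7) top-left  bias=+0
  edge (0, 5)→(12, 12): d=(12,7) right/bottom  bias=-1
  edge (12, 12)→(6, 12): d=(-6,0) right/bottom  bias=-1
    (1,3)@(3, 7): e=[9,3,30] → #
    (2,3)@(5, 7): e=[23,-11,30] → ·
    (1,4)@(3, 9): e=[-3,27,18] → ·
    (2,4)@(5, 9): e=[11,13,18] → #
    (3,4)@(7, 9): e=[25,-1,18] → ·
    (2,5)@(5, 11): e=[-1,37,6] → ·
    (3,5)@(7, 11): e=[13,23,6] → #
    (4,5)@(9, 11): e=[27,9,6] → #
    (5,5)@(11, 11): e=[41,-5,6] → ·
    (3,6)@(7, 13): e=[1,47,-6] → ·
    (4,6)@(9, 13): e=[15,33,-6] → ·
  covered (4 px):
    · · · · · · · · · ·
    · · · · · · · · · ·
    · · · · · · · · · ·
    · # · · · · · · · ·
    · · # · · · · · · ·
    · · · # # · · · · ·
    · · · · · · · · · ·
    · · · · · · · · · ·
    · · · · · · · · · ·
    · · · · · · · · · ·
T2:
  2·area = 148
  edge (16, 6)→(18, 16): d=(2,10) right/bottom  bias=-1
  edge (18, 16)→(0, 0): d=(-18,-16) top-left  bias=+0
  edge (0, 0)→(16, 6): d=(16,6) right/bottom  bias=-1
    (7,0)@(15, 1): e=[0,222,-74] → ·  [on edge]
    (2,1)@(5, 3): e=[104,26,18] → #
    (3,1)@(7, 3): e=[84,58,6] → #
    (4,1)@(9, 3): e=[64,90,-6] → ·
    (2,2)@(5, 5): e=[108,-10,50] → ·
    (3,2)@(7, 5): e=[88,22,38] → #
    (4,2)@(9, 5): e=[68,54,26] → #
    (5,2)@(11, 5): e=[48,86,14] → #
    (6,2)@(13, 5): e=[28,118,2] → #
    (7,2)@(15, 5): e=[8,150,-10] → ·
    (3,3)@(7, 7): e=[92,-14,70] → ·
    (4,3)@(9, 7): e=[72,18,58] → #
    (8,5)@(17, 11): e=[0,74,74] → ·  [on edge]
  covered (18 px):
    · · · · · · · · · ·
    · · # # · · · · · ·
    · · · # # # # · · ·
    · · · · # # # # · ·
    · · · · · # # # · ·
    · · · · · · # # · ·
    · · · · · · · # # ·
    · · · · · · · · # ·
    · · · · · · · · · ·
    · · · · · · · · · ·
T3:
  2·area = 66  (B↔C swapped to make it positive)
  edge (12, 2)→(8, 16): d=(-4,14) right/bottom  bias=-1
  edge (8, 16)→(3, 17): d=(-5,1) right/bottom  bias=-1
  edge (3, 17)→(12, 2): d=(9,-15) top-left  bias=+0
    (5,2)@(11, 5): e=[2,52,12] → #
    (6,2)@(13, 5): e=[-26,50,42] → ·
    (4,3)@(9, 7): e=[22,44,0] → #  [on edge]
    (5,3)@(11, 7): e=[-6,42,30] → ·
    (4,4)@(9, 9): e=[14,34,18] → #
    (5,4)@(11, 9): e=[-14,32,48] → ·
    (3,5)@(7, 11): e=[34,26,6] → #
    (5,5)@(11, 11): e=[-22,22,66] → ·
    (3,6)@(7, 13): e=[26,16,24] → #
    (4,6)@(9, 13): e=[-2,14,54] → ·
    (2,7)@(5, 15): e=[46,8,12] → #
    (4,7)@(9, 15): e=[-10,4,72] → ·
    (6,7)@(13, 15): e=[-66,0,132] → ·  [on edge]
    (1,8)@(3, 17): e=[66,0,0] → ·  [on edge]
  covered (8 px):
    · · · · · · · · · ·
    · · · · · · · · · ·
    · · · · · # · · · ·
    · · · · # · · · · ·
    · · · · # · · · · ·
    · · · # # · · · · ·
    · · · # · · · · · ·
    · · # # · · · · · ·
    · · · · · · · · · ·
    · · · · · · · · · ·

Z-buffer (winner per pixel, '.' = empty):
  . . . . . . . . . .
  . . 2 2 . . . . . .
  . . . 2 2 3 2 . . .
  . 1 . . 3 2 2 2 . .
  . . 1 . 3 2 2 2 . .
  . . . 3 3 . 2 2 . .
  . . . 3 . . . 2 2 .
  . . 3 3 . . . . 2 .
  . . . . . . . . . .
  . . . . . . . . . .

Final: 2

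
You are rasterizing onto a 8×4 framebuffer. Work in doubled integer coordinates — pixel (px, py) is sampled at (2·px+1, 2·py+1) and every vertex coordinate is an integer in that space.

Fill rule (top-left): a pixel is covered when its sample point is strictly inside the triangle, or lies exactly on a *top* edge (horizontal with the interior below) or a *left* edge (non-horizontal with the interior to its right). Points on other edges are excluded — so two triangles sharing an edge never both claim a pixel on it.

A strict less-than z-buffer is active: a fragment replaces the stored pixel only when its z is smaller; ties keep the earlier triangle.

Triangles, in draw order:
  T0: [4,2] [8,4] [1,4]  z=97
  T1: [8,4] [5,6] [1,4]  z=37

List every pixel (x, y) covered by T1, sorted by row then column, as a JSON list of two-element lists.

T0:
  2·area = 14
  edge (4, 2)→(8, 4): d=(4,2) right/bottom  bias=-1
  edge (8, 4)→(1, 4): d=(-7,0) right/bottom  bias=-1
  edge (1, 4)→(4, 2): d=(3,-2) top-left  bias=+0
    (1,1)@(3, 3): e=[6,7,1] → X
    (2,1)@(5, 3): e=[2,7,5] → X
    (3,1)@(7, 3): e=[-2,7,9] → .
    (1,2)@(3, 5): e=[14,-7,7] → .
    (2,2)@(5, 5): e=[10,-7,11] → .
  covered (2 px):
    . . . . . . . .
    . X X . . . . .
    . . . . . . . .
    . . . . . . . .
T1:
  2·area = 14
  edge (8, 4)→(5, 6): d=(-3,2) right/bottom  bias=-1
  edge (5, 6)→(1, 4): d=(-4,-2) top-left  bias=+0
  edge (1, 4)→(8, 4): d=(7,0) top-left  bias=+0
    (1,2)@(3, 5): e=[7,0,7] → X  [on edge]
    (2,2)@(5, 5): e=[3,4,7] → X
    (3,2)@(7, 5): e=[-1,8,7] → .
    (1,3)@(3, 7): e=[1,-8,21] → .
    (2,3)@(5, 7): e=[-3,-4,21] → .
    (3,3)@(7, 7): e=[-7,0,21] → .  [on edge]
  covered (2 px):
    . . . . . . . .
    . . . . . . . .
    . X X . . . . .
    . . . . . . . .

Answer: [[1,2],[2,2]]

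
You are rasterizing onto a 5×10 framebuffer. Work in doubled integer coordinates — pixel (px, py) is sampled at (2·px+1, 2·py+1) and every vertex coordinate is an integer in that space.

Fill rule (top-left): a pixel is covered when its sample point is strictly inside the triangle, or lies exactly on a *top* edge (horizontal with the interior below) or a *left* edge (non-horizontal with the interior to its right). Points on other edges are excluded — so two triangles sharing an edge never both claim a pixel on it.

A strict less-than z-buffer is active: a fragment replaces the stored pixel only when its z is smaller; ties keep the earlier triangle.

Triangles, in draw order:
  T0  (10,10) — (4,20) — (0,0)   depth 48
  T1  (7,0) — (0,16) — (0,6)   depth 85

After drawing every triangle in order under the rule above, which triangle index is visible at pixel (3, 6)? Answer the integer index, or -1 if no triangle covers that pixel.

T0:
  2·area = 160
  edge (10, 10)→(4, 20): d=(-6,10) right/bottom  bias=-1
  edge (4, 20)→(0, 0): d=(-4,-20) top-left  bias=+0
  edge (0, 0)→(10, 10): d=(10,10) right/bottom  bias=-1
    (0,0)@(1, 1): e=[144,16,0] → ·  [on edge]
    (0,1)@(1, 3): e=[132,8,20] → █
    (1,1)@(3, 3): e=[112,48,0] → ·  [on edge]
    (0,2)@(1, 5): e=[120,0,40] → █  [on edge]
    (1,2)@(3, 5): e=[100,40,20] → █
    (2,2)@(5, 5): e=[80,80,0] → ·  [on edge]
    (0,3)@(1, 7): e=[108,-8,60] → ·
    (1,3)@(3, 7): e=[88,32,40] → █
    (2,3)@(5, 7): e=[68,72,20] → █
    (3,3)@(7, 7): e=[48,112,0] → ·  [on edge]
    (1,4)@(3, 9): e=[76,24,60] → █
    (3,4)@(7, 9): e=[36,104,20] → █
    (4,4)@(9, 9): e=[16,144,0] → ·  [on edge]
    (1,7)@(3, 15): e=[40,0,120] → █  [on edge]
    (3,7)@(7, 15): e=[0,80,80] → ·  [on edge]
  covered (18 px):
    · · · · ·
    █ · · · ·
    █ █ · · ·
    · █ █ · ·
    · █ █ █ ·
    · █ █ █ █
    · █ █ █ ·
    · █ █ · ·
    · · █ · ·
    · · · · ·
T1:
  2·area = 70
  edge (7, 0)→(0, 16): d=(-7,16) right/bottom  bias=-1
  edge (0, 16)→(0, 6): d=(0,-10) top-left  bias=+0
  edge (0, 6)→(7, 0): d=(7,-6) top-left  bias=+0
    (2,1)@(5, 3): e=[11,50,9] → █
    (3,1)@(7, 3): e=[-21,70,21] → ·
    (1,2)@(3, 5): e=[29,30,11] → █
    (2,2)@(5, 5): e=[-3,50,23] → ·
    (0,3)@(1, 7): e=[47,10,13] → █
    (2,3)@(5, 7): e=[-17,50,37] → ·
    (0,4)@(1, 9): e=[33,10,27] → █
    (2,4)@(5, 9): e=[-31,50,51] → ·
    (0,5)@(1, 11): e=[19,10,41] → █
    (1,5)@(3, 11): e=[-13,30,53] → ·
    (0,6)@(1, 13): e=[5,10,55] → █
    (1,6)@(3, 13): e=[-27,30,67] → ·
  covered (8 px):
    · · · · ·
    · · █ · ·
    · █ · · ·
    █ █ · · ·
    █ █ · · ·
    █ · · · ·
    █ · · · ·
    · · · · ·
    · · · · ·
    · · · · ·

Z-buffer (winner per pixel, '.' = empty):
  . . . . .
  0 . 1 . .
  0 0 . . .
  1 0 0 . .
  1 0 0 0 .
  1 0 0 0 0
  1 0 0 0 .
  . 0 0 . .
  . . 0 . .
  . . . . .

Result: 0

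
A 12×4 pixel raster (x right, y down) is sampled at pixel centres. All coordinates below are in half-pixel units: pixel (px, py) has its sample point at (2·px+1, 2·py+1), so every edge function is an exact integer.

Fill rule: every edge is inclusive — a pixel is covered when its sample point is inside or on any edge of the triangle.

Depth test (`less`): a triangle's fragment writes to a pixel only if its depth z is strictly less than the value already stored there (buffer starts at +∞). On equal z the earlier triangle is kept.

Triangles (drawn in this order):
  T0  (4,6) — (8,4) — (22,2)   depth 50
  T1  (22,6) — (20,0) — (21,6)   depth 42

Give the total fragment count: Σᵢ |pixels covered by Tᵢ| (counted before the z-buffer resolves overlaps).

T0:
  2·area = 20
  edge (4, 6)→(8, 4): d=(4,-2) inclusive
  edge (8, 4)→(22, 2): d=(14,-2) inclusive
  edge (22, 2)→(4, 6): d=(-18,4) inclusive
    (7,1)@(15, 3): e=[10,0,10] → █  [on edge]
    (8,1)@(17, 3): e=[14,4,2] → █
    (9,1)@(19, 3): e=[18,8,-6] → ·
    (0,2)@(1, 5): e=[-10,0,30] → ·  [on edge]
    (3,2)@(7, 5): e=[2,12,6] → █
    (4,2)@(9, 5): e=[6,16,-2] → ·
    (7,2)@(15, 5): e=[18,28,-26] → ·
    (8,2)@(17, 5): e=[22,32,-34] → ·
    (3,3)@(7, 7): e=[10,40,-30] → ·
  covered (3 px):
    · · · · · · · · · · · ·
    · · · · · · · █ █ · · ·
    · · · █ · · · · · · · ·
    · · · · · · · · · · · ·
T1:
  2·area = 6  (B↔C swapped to make it positive)
  edge (22, 6)→(21, 6): d=(-1,0) inclusive
  edge (21, 6)→(20, 0): d=(-1,-6) inclusive
  edge (20, 0)→(22, 6): d=(2,6) inclusive
    (10,1)@(21, 3): e=[3,3,0] → █  [on edge]
    (11,1)@(23, 3): e=[3,15,-12] → ·
    (10,2)@(21, 5): e=[1,1,4] → █
    (11,2)@(23, 5): e=[1,13,-8] → ·
    (10,3)@(21, 7): e=[-1,-1,8] → ·
  covered (2 px):
    · · · · · · · · · · · ·
    · · · · · · · · · · █ ·
    · · · · · · · · · · █ ·
    · · · · · · · · · · · ·

Result: 5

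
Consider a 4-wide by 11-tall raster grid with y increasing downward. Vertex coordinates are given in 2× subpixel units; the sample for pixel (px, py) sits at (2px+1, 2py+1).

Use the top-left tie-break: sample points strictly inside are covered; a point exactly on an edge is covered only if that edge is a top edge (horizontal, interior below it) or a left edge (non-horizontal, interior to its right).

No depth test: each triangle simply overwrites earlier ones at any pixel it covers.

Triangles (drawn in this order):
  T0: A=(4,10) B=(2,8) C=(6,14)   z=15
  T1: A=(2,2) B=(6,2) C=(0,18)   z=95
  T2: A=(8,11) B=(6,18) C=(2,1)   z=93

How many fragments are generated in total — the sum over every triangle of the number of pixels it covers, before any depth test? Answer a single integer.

T0:
  2·area = 4  (B↔C swapped to make it positive)
  edge (4, 10)→(6, 14): d=(2,4) right/bottom  bias=-1
  edge (6, 14)→(2, 8): d=(-4,-6) top-left  bias=+0
  edge (2, 8)→(4, 10): d=(2,2) right/bottom  bias=-1
    (0,3)@(1, 7): e=[6,-2,0] → ·  [on edge]
    (1,4)@(3, 9): e=[2,2,0] → ·  [on edge]
    (2,5)@(5, 11): e=[-2,6,0] → ·  [on edge]
    (3,6)@(7, 13): e=[-6,10,0] → ·  [on edge]
  covered (0 px):
    · · · ·
    · · · ·
    · · · ·
    · · · ·
    · · · ·
    · · · ·
    · · · ·
    · · · ·
    · · · ·
    · · · ·
    · · · ·
T1:
  2·area = 64
  edge (2, 2)→(6, 2): d=(4,0) top-left  bias=+0
  edge (6, 2)→(0, 18): d=(-6,16) right/bottom  bias=-1
  edge (0, 18)→(2, 2): d=(2,-16) top-left  bias=+0
    (1,1)@(3, 3): e=[4,42,18] → #
    (2,1)@(5, 3): e=[4,10,50] → #
    (3,1)@(7, 3): e=[4,-22,82] → ·
    (1,2)@(3, 5): e=[12,30,22] → #
    (2,2)@(5, 5): e=[12,-2,54] → ·
    (1,3)@(3, 7): e=[20,18,26] → #
    (2,3)@(5, 7): e=[20,-14,58] → ·
    (1,4)@(3, 9): e=[28,6,30] → #
    (2,4)@(5, 9): e=[28,-26,62] → ·
    (0,5)@(1, 11): e=[36,26,2] → #
    (1,5)@(3, 11): e=[36,-6,34] → ·
    (0,6)@(1, 13): e=[44,14,6] → #
  covered (8 px):
    · · · ·
    · # # ·
    · # · ·
    · # · ·
    · # · ·
    # · · ·
    # · · ·
    # · · ·
    · · · ·
    · · · ·
    · · · ·
T2:
  2·area = 62
  edge (8, 11)→(6, 18): d=(-2,7) right/bottom  bias=-1
  edge (6, 18)→(2, 1): d=(-4,-17) top-left  bias=+0
  edge (2, 1)→(8, 11): d=(6,10) right/bottom  bias=-1
    (1,1)@(3, 3): e=[51,9,2] → #
    (2,1)@(5, 3): e=[37,43,-18] → ·
    (1,2)@(3, 5): e=[47,1,14] → #
    (2,2)@(5, 5): e=[33,35,-6] → ·
    (1,3)@(3, 7): e=[43,-7,26] → ·
    (2,3)@(5, 7): e=[29,27,6] → #
    (3,3)@(7, 7): e=[15,61,-14] → ·
    (2,4)@(5, 9): e=[25,19,18] → #
    (3,4)@(7, 9): e=[11,53,-2] → ·
    (2,5)@(5, 11): e=[21,11,30] → #
    (3,5)@(7, 11): e=[7,45,10] → #
    (2,6)@(5, 13): e=[17,3,42] → #
  covered (8 px):
    · · · ·
    · # · ·
    · # · ·
    · · # ·
    · · # ·
    · · # #
    · · # #
    · · · ·
    · · · ·
    · · · ·
    · · · ·

Final: 16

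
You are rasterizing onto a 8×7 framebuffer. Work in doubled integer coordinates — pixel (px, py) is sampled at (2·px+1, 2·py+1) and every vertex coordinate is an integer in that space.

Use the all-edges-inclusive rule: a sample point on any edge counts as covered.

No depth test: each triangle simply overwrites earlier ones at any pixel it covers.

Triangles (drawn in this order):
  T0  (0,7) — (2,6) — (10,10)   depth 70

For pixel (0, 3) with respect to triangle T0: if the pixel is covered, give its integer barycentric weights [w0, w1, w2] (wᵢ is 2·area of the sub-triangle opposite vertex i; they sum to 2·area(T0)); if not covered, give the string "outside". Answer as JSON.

T0:
  2·area = 16
  edge (0, 7)→(2, 6): d=(2,-1) inclusive
  edge (2, 6)→(10, 10): d=(8,4) inclusive
  edge (10, 10)→(0, 7): d=(-10,-3) inclusive
    (0,3)@(1, 7): e=[1,12,3] → X
    (1,3)@(3, 7): e=[3,4,9] → X
    (2,3)@(5, 7): e=[5,-4,15] → .
    (0,4)@(1, 9): e=[5,28,-17] → .
    (1,4)@(3, 9): e=[7,20,-11] → .
    (3,4)@(7, 9): e=[11,4,1] → X
    (4,4)@(9, 9): e=[13,-4,7] → .
    (3,5)@(7, 11): e=[15,20,-19] → .
  covered (3 px):
    . . . . . . . .
    . . . . . . . .
    . . . . . . . .
    X X . . . . . .
    . . . X . . . .
    . . . . . . . .
    . . . . . . . .

Answer: [12,3,1]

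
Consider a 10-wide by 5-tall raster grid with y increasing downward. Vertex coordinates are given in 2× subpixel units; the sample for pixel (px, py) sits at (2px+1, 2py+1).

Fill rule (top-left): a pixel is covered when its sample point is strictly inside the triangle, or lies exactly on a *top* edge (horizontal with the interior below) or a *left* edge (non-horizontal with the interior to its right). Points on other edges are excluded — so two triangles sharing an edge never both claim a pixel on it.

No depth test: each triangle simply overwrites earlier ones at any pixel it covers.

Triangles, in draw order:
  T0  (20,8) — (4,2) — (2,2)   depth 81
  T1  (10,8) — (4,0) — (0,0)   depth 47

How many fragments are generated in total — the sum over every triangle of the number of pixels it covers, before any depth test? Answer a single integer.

T0:
  2·area = 12  (B↔C swapped to make it positive)
  edge (20, 8)→(2, 2): d=(-18,-6) top-left  bias=+0
  edge (2, 2)→(4, 2): d=(2,0) top-left  bias=+0
  edge (4, 2)→(20, 8): d=(16,6) right/bottom  bias=-1
    (2,1)@(5, 3): e=[0,2,10] → #  [on edge]
    (3,1)@(7, 3): e=[12,2,-2] → ·
    (2,2)@(5, 5): e=[-36,6,42] → ·
    (5,2)@(11, 5): e=[0,6,6] → #  [on edge]
    (6,2)@(13, 5): e=[12,6,-6] → ·
    (5,3)@(11, 7): e=[-36,10,38] → ·
    (8,3)@(17, 7): e=[0,10,2] → #  [on edge]
    (9,3)@(19, 7): e=[12,10,-10] → ·
    (8,4)@(17, 9): e=[-36,14,34] → ·
  covered (3 px):
    · · · · · · · · · ·
    · · # · · · · · · ·
    · · · · · # · · · ·
    · · · · · · · · # ·
    · · · · · · · · · ·
T1:
  2·area = 32  (B↔C swapped to make it positive)
  edge (10, 8)→(0, 0): d=(-10,-8) top-left  bias=+0
  edge (0, 0)→(4, 0): d=(4,0) top-left  bias=+0
  edge (4, 0)→(10, 8): d=(6,8) right/bottom  bias=-1
    (1,0)@(3, 1): e=[14,4,14] → #
    (2,0)@(5, 1): e=[30,4,-2] → ·
    (1,1)@(3, 3): e=[-6,12,26] → ·
    (2,1)@(5, 3): e=[10,12,10] → #
    (3,1)@(7, 3): e=[26,12,-6] → ·
    (2,2)@(5, 5): e=[-10,20,22] → ·
    (3,2)@(7, 5): e=[6,20,6] → #
    (4,2)@(9, 5): e=[22,20,-10] → ·
    (3,3)@(7, 7): e=[-14,28,18] → ·
    (4,3)@(9, 7): e=[2,28,2] → #
    (5,3)@(11, 7): e=[18,28,-14] → ·
    (4,4)@(9, 9): e=[-18,36,14] → ·
  covered (4 px):
    · # · · · · · · · ·
    · · # · · · · · · ·
    · · · # · · · · · ·
    · · · · # · · · · ·
    · · · · · · · · · ·

Result: 7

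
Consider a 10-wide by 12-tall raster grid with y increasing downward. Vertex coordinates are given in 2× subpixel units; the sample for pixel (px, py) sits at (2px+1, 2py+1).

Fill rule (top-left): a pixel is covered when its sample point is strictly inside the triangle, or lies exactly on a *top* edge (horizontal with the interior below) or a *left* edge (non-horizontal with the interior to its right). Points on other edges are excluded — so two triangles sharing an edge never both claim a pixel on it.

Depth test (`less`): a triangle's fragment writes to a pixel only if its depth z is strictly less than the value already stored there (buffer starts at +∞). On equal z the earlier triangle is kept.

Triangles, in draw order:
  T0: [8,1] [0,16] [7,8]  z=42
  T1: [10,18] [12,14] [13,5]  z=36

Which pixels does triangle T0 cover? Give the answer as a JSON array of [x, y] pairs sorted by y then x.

T0:
  2·area = 41  (B↔C swapped to make it positive)
  edge (8, 1)→(7, 8): d=(-1,7) right/bottom  bias=-1
  edge (7, 8)→(0, 16): d=(-7,8) right/bottom  bias=-1
  edge (0, 16)→(8, 1): d=(8,-15) top-left  bias=+0
    (3,1)@(7, 3): e=[5,35,1] → X
    (4,1)@(9, 3): e=[-9,19,31] → .
    (3,2)@(7, 5): e=[3,21,17] → X
    (4,2)@(9, 5): e=[-11,5,47] → .
    (2,3)@(5, 7): e=[15,23,3] → X
    (4,3)@(9, 7): e=[-13,-9,63] → .
    (2,4)@(5, 9): e=[13,9,19] → X
    (3,4)@(7, 9): e=[-1,-7,49] → .
    (1,5)@(3, 11): e=[25,11,5] → X
    (2,5)@(5, 11): e=[11,-5,35] → .
    (1,6)@(3, 13): e=[23,-3,21] → .
  covered (6 px):
    . . . . . . . . . .
    . . . X . . . . . .
    . . . X . . . . . .
    . . X X . . . . . .
    . . X . . . . . . .
    . X . . . . . . . .
    . . . . . . . . . .
    . . . . . . . . . .
    . . . . . . . . . .
    . . . . . . . . . .
    . . . . . . . . . .
    . . . . . . . . . .
T1:
  2·area = 14  (B↔C swapped to make it positive)
  edge (10, 18)→(13, 5): d=(3,-13) top-left  bias=+0
  edge (13, 5)→(12, 14): d=(-1,9) right/bottom  bias=-1
  edge (12, 14)→(10, 18): d=(-2,4) right/bottom  bias=-1
    (6,2)@(13, 5): e=[0,0,14] → .  [on edge]
    (5,7)@(11, 15): e=[4,8,2] → X
    (6,7)@(13, 15): e=[30,-10,-6] → .
    (5,8)@(11, 17): e=[10,6,-2] → .
    (5,11)@(11, 23): e=[28,0,-14] → .  [on edge]
  covered (1 px):
    . . . . . . . . . .
    . . . . . . . . . .
    . . . . . . . . . .
    . . . . . . . . . .
    . . . . . . . . . .
    . . . . . . . . . .
    . . . . . . . . . .
    . . . . . X . . . .
    . . . . . . . . . .
    . . . . . . . . . .
    . . . . . . . . . .
    . . . . . . . . . .

Answer: [[3,1],[3,2],[2,3],[3,3],[2,4],[1,5]]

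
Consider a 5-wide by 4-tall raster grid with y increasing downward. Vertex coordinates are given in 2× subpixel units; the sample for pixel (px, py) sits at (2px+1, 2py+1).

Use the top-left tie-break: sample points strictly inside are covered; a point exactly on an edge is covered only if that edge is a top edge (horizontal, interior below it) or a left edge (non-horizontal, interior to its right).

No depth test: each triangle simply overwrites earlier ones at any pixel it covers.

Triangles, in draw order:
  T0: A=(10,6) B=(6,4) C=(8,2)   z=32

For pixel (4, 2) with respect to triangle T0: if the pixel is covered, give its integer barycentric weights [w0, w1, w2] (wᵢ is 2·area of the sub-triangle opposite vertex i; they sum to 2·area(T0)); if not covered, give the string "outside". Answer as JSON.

T0:
  2·area = 12
  edge (10, 6)→(6, 4): d=(-4,-2) top-left  bias=+0
  edge (6, 4)→(8, 2): d=(2,-2) top-left  bias=+0
  edge (8, 2)→(10, 6): d=(2,4) right/bottom  bias=-1
    (4,0)@(9, 1): e=[18,0,-6] → ·  [on edge]
    (3,1)@(7, 3): e=[6,0,6] → █  [on edge]
    (4,1)@(9, 3): e=[10,4,-2] → ·
    (2,2)@(5, 5): e=[-6,0,18] → ·  [on edge]
    (3,2)@(7, 5): e=[-2,4,10] → ·
    (4,2)@(9, 5): e=[2,8,2] → █
    (1,3)@(3, 7): e=[-18,0,30] → ·  [on edge]
    (4,3)@(9, 7): e=[-6,12,6] → ·
  covered (2 px):
    · · · · ·
    · · · █ ·
    · · · · █
    · · · · ·

Answer: [8,2,2]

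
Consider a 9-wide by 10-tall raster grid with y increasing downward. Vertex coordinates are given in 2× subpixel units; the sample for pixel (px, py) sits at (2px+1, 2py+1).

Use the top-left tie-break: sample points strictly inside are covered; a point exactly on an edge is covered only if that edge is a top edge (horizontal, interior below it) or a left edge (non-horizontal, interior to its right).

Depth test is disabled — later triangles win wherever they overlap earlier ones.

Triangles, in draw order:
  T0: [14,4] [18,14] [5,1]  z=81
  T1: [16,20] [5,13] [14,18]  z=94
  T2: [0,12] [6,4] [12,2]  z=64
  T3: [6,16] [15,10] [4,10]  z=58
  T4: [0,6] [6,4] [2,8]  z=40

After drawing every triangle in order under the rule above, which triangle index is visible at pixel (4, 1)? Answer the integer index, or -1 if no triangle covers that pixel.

T0:
  2·area = 78
  edge (14, 4)→(18, 14): d=(4,10) right/bottom  bias=-1
  edge (18, 14)→(5, 1): d=(-13,-13) top-left  bias=+0
  edge (5, 1)→(14, 4): d=(9,3) right/bottom  bias=-1
    (2,0)@(5, 1): e=[78,0,0] → .  [on edge]
    (3,1)@(7, 3): e=[66,0,12] → X  [on edge]
    (4,1)@(9, 3): e=[46,26,6] → X
    (5,1)@(11, 3): e=[26,52,0] → .  [on edge]
    (3,2)@(7, 5): e=[74,-26,30] → .
    (4,2)@(9, 5): e=[54,0,24] → X  [on edge]
    (5,2)@(11, 5): e=[34,26,18] → X
    (6,2)@(13, 5): e=[14,52,12] → X
    (7,2)@(15, 5): e=[-6,78,6] → .
    (8,2)@(17, 5): e=[-26,104,0] → .  [on edge]
    (4,3)@(9, 7): e=[62,-26,42] → .
    (5,3)@(11, 7): e=[42,0,36] → X  [on edge]
    (6,4)@(13, 9): e=[30,0,48] → X  [on edge]
    (7,5)@(15, 11): e=[18,0,60] → X  [on edge]
    (8,6)@(17, 13): e=[6,0,72] → X  [on edge]
  covered (12 px):
    . . . . . . . . .
    . . . X X . . . .
    . . . . X X X . .
    . . . . . X X X .
    . . . . . . X X .
    . . . . . . . X .
    . . . . . . . . X
    . . . . . . . . .
    . . . . . . . . .
    . . . . . . . . .
T1:
  2·area = 8
  edge (16, 20)→(5, 13): d=(-11,-7) top-left  bias=+0
  edge (5, 13)→(14, 18): d=(9,5) right/bottom  bias=-1
  edge (14, 18)→(16, 20): d=(2,2) right/bottom  bias=-1
    (0,2)@(1, 5): e=[60,-52,0] → .  [on edge]
    (1,3)@(3, 7): e=[52,-44,0] → .  [on edge]
    (2,4)@(5, 9): e=[44,-36,0] → .  [on edge]
    (3,5)@(7, 11): e=[36,-28,0] → .  [on edge]
    (2,6)@(5, 13): e=[0,0,8] → .  [on edge]
    (4,6)@(9, 13): e=[28,-20,0] → .  [on edge]
    (5,7)@(11, 15): e=[20,-12,0] → .  [on edge]
    (6,8)@(13, 17): e=[12,-4,0] → .  [on edge]
    (7,9)@(15, 19): e=[4,4,0] → .  [on edge]
  covered (0 px):
    . . . . . . . . .
    . . . . . . . . .
    . . . . . . . . .
    . . . . . . . . .
    . . . . . . . . .
    . . . . . . . . .
    . . . . . . . . .
    . . . . . . . . .
    . . . . . . . . .
    . . . . . . . . .
T2:
  2·area = 36
  edge (0, 12)→(6, 4): d=(6,-8) top-left  bias=+0
  edge (6, 4)→(12, 2): d=(6,-2) top-left  bias=+0
  edge (12, 2)→(0, 12): d=(-12,10) right/bottom  bias=-1
    (7,0)@(15, 1): e=[54,0,-18] → .  [on edge]
    (4,1)@(9, 3): e=[18,0,18] → X  [on edge]
    (5,1)@(11, 3): e=[34,4,-2] → .
    (1,2)@(3, 5): e=[-18,0,54] → .  [on edge]
    (3,2)@(7, 5): e=[14,8,14] → X
    (4,2)@(9, 5): e=[30,12,-6] → .
    (2,3)@(5, 7): e=[10,16,10] → X
    (3,3)@(7, 7): e=[26,20,-10] → .
    (1,4)@(3, 9): e=[6,24,6] → X
    (2,4)@(5, 9): e=[22,28,-14] → .
    (0,5)@(1, 11): e=[2,32,2] → X
    (1,5)@(3, 11): e=[18,36,-18] → .
  covered (5 px):
    . . . . . . . . .
    . . . . X . . . .
    . . . X . . . . .
    . . X . . . . . .
    . X . . . . . . .
    X . . . . . . . .
    . . . . . . . . .
    . . . . . . . . .
    . . . . . . . . .
    . . . . . . . . .
T3:
  2·area = 66  (B↔C swapped to make it positive)
  edge (6, 16)→(4, 10): d=(-2,-6) top-left  bias=+0
  edge (4, 10)→(15, 10): d=(11,0) top-left  bias=+0
  edge (15, 10)→(6, 16): d=(-9,6) right/bottom  bias=-1
    (0,0)@(1, 1): e=[0,-99,165] → .  [on edge]
    (1,3)@(3, 7): e=[0,-33,99] → .  [on edge]
    (2,5)@(5, 11): e=[4,11,51] → X
    (3,5)@(7, 11): e=[16,11,39] → X
    (4,5)@(9, 11): e=[28,11,27] → X
    (5,5)@(11, 11): e=[40,11,15] → X
    (6,5)@(13, 11): e=[52,11,3] → X
    (7,5)@(15, 11): e=[64,11,-9] → .
    (2,6)@(5, 13): e=[0,33,33] → X  [on edge]
    (5,6)@(11, 13): e=[36,33,-3] → .
    (6,6)@(13, 13): e=[48,33,-15] → .
    (2,7)@(5, 15): e=[-4,55,15] → .
    (3,9)@(7, 19): e=[0,99,-33] → .  [on edge]
  covered (9 px):
    . . . . . . . . .
    . . . . . . . . .
    . . . . . . . . .
    . . . . . . . . .
    . . . . . . . . .
    . . X X X X X . .
    . . X X X . . . .
    . . . X . . . . .
    . . . . . . . . .
    . . . . . . . . .
T4:
  2·area = 16
  edge (0, 6)→(6, 4): d=(6,-2) top-left  bias=+0
  edge (6, 4)→(2, 8): d=(-4,4) right/bottom  bias=-1
  edge (2, 8)→(0, 6): d=(-2,-2) top-left  bias=+0
    (4,0)@(9, 1): e=[-12,0,28] → .  [on edge]
    (7,0)@(15, 1): e=[0,-24,40] → .  [on edge]
    (3,1)@(7, 3): e=[-4,0,20] → .  [on edge]
    (4,1)@(9, 3): e=[0,-8,24] → .  [on edge]
    (1,2)@(3, 5): e=[0,8,8] → X  [on edge]
    (2,2)@(5, 5): e=[4,0,12] → .  [on edge]
    (0,3)@(1, 7): e=[8,8,0] → X  [on edge]
    (1,3)@(3, 7): e=[12,0,4] → .  [on edge]
    (0,4)@(1, 9): e=[20,0,-4] → .  [on edge]
    (1,4)@(3, 9): e=[24,-8,0] → .  [on edge]
    (2,5)@(5, 11): e=[40,-24,0] → .  [on edge]
    (3,6)@(7, 13): e=[56,-40,0] → .  [on edge]
    (4,7)@(9, 15): e=[72,-56,0] → .  [on edge]
    (5,8)@(11, 17): e=[88,-72,0] → .  [on edge]
    (6,9)@(13, 19): e=[104,-88,0] → .  [on edge]
  covered (2 px):
    . . . . . . . . .
    . . . . . . . . .
    . X . . . . . . .
    X . . . . . . . .
    . . . . . . . . .
    . . . . . . . . .
    . . . . . . . . .
    . . . . . . . . .
    . . . . . . . . .
    . . . . . . . . .

Z-buffer (winner per pixel, '.' = empty):
  . . . . . . . . .
  . . . 0 2 . . . .
  . 4 . 2 0 0 0 . .
  4 . 2 . . 0 0 0 .
  . 2 . . . . 0 0 .
  2 . 3 3 3 3 3 0 .
  . . 3 3 3 . . . 0
  . . . 3 . . . . .
  . . . . . . . . .
  . . . . . . . . .

Answer: 2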